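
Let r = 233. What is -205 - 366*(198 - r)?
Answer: 12605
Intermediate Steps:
-205 - 366*(198 - r) = -205 - 366*(198 - 1*233) = -205 - 366*(198 - 233) = -205 - 366*(-35) = -205 + 12810 = 12605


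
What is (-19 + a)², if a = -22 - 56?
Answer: 9409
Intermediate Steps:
a = -78
(-19 + a)² = (-19 - 78)² = (-97)² = 9409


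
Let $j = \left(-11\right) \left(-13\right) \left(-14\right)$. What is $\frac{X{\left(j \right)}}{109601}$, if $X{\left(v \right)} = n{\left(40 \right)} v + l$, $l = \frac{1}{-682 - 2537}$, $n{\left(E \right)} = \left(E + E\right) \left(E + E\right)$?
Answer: $- \frac{41244403201}{352805619} \approx -116.9$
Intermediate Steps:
$n{\left(E \right)} = 4 E^{2}$ ($n{\left(E \right)} = 2 E 2 E = 4 E^{2}$)
$j = -2002$ ($j = 143 \left(-14\right) = -2002$)
$l = - \frac{1}{3219}$ ($l = \frac{1}{-3219} = - \frac{1}{3219} \approx -0.00031066$)
$X{\left(v \right)} = - \frac{1}{3219} + 6400 v$ ($X{\left(v \right)} = 4 \cdot 40^{2} v - \frac{1}{3219} = 4 \cdot 1600 v - \frac{1}{3219} = 6400 v - \frac{1}{3219} = - \frac{1}{3219} + 6400 v$)
$\frac{X{\left(j \right)}}{109601} = \frac{- \frac{1}{3219} + 6400 \left(-2002\right)}{109601} = \left(- \frac{1}{3219} - 12812800\right) \frac{1}{109601} = \left(- \frac{41244403201}{3219}\right) \frac{1}{109601} = - \frac{41244403201}{352805619}$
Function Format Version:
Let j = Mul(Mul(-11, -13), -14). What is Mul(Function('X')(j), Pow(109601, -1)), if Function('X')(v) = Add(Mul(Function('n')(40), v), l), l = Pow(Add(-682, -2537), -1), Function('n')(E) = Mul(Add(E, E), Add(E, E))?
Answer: Rational(-41244403201, 352805619) ≈ -116.90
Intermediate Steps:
Function('n')(E) = Mul(4, Pow(E, 2)) (Function('n')(E) = Mul(Mul(2, E), Mul(2, E)) = Mul(4, Pow(E, 2)))
j = -2002 (j = Mul(143, -14) = -2002)
l = Rational(-1, 3219) (l = Pow(-3219, -1) = Rational(-1, 3219) ≈ -0.00031066)
Function('X')(v) = Add(Rational(-1, 3219), Mul(6400, v)) (Function('X')(v) = Add(Mul(Mul(4, Pow(40, 2)), v), Rational(-1, 3219)) = Add(Mul(Mul(4, 1600), v), Rational(-1, 3219)) = Add(Mul(6400, v), Rational(-1, 3219)) = Add(Rational(-1, 3219), Mul(6400, v)))
Mul(Function('X')(j), Pow(109601, -1)) = Mul(Add(Rational(-1, 3219), Mul(6400, -2002)), Pow(109601, -1)) = Mul(Add(Rational(-1, 3219), -12812800), Rational(1, 109601)) = Mul(Rational(-41244403201, 3219), Rational(1, 109601)) = Rational(-41244403201, 352805619)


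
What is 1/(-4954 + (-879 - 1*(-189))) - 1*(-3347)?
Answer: 18890467/5644 ≈ 3347.0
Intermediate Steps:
1/(-4954 + (-879 - 1*(-189))) - 1*(-3347) = 1/(-4954 + (-879 + 189)) + 3347 = 1/(-4954 - 690) + 3347 = 1/(-5644) + 3347 = -1/5644 + 3347 = 18890467/5644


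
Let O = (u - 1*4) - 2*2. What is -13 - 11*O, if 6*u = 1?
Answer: 439/6 ≈ 73.167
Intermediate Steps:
u = ⅙ (u = (⅙)*1 = ⅙ ≈ 0.16667)
O = -47/6 (O = (⅙ - 1*4) - 2*2 = (⅙ - 4) - 4 = -23/6 - 4 = -47/6 ≈ -7.8333)
-13 - 11*O = -13 - 11*(-47/6) = -13 + 517/6 = 439/6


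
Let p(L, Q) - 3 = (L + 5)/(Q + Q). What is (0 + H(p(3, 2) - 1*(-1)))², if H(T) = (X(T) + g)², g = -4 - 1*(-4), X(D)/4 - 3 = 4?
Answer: 614656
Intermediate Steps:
p(L, Q) = 3 + (5 + L)/(2*Q) (p(L, Q) = 3 + (L + 5)/(Q + Q) = 3 + (5 + L)/((2*Q)) = 3 + (5 + L)*(1/(2*Q)) = 3 + (5 + L)/(2*Q))
X(D) = 28 (X(D) = 12 + 4*4 = 12 + 16 = 28)
g = 0 (g = -4 + 4 = 0)
H(T) = 784 (H(T) = (28 + 0)² = 28² = 784)
(0 + H(p(3, 2) - 1*(-1)))² = (0 + 784)² = 784² = 614656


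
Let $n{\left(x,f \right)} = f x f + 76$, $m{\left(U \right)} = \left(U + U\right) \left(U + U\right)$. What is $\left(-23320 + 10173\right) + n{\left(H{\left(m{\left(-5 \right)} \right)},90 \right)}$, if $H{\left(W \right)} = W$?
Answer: $796929$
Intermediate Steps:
$m{\left(U \right)} = 4 U^{2}$ ($m{\left(U \right)} = 2 U 2 U = 4 U^{2}$)
$n{\left(x,f \right)} = 76 + x f^{2}$ ($n{\left(x,f \right)} = x f^{2} + 76 = 76 + x f^{2}$)
$\left(-23320 + 10173\right) + n{\left(H{\left(m{\left(-5 \right)} \right)},90 \right)} = \left(-23320 + 10173\right) + \left(76 + 4 \left(-5\right)^{2} \cdot 90^{2}\right) = -13147 + \left(76 + 4 \cdot 25 \cdot 8100\right) = -13147 + \left(76 + 100 \cdot 8100\right) = -13147 + \left(76 + 810000\right) = -13147 + 810076 = 796929$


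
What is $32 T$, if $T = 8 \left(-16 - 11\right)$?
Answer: $-6912$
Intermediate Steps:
$T = -216$ ($T = 8 \left(-27\right) = -216$)
$32 T = 32 \left(-216\right) = -6912$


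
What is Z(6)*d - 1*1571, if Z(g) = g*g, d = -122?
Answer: -5963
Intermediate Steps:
Z(g) = g**2
Z(6)*d - 1*1571 = 6**2*(-122) - 1*1571 = 36*(-122) - 1571 = -4392 - 1571 = -5963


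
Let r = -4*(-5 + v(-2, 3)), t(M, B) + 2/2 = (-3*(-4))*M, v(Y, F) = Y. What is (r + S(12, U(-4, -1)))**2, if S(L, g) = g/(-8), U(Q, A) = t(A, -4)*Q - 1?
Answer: 29929/64 ≈ 467.64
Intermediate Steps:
t(M, B) = -1 + 12*M (t(M, B) = -1 + (-3*(-4))*M = -1 + 12*M)
U(Q, A) = -1 + Q*(-1 + 12*A) (U(Q, A) = (-1 + 12*A)*Q - 1 = Q*(-1 + 12*A) - 1 = -1 + Q*(-1 + 12*A))
S(L, g) = -g/8 (S(L, g) = g*(-1/8) = -g/8)
r = 28 (r = -4*(-5 - 2) = -4*(-7) = 28)
(r + S(12, U(-4, -1)))**2 = (28 - (-1 - 4*(-1 + 12*(-1)))/8)**2 = (28 - (-1 - 4*(-1 - 12))/8)**2 = (28 - (-1 - 4*(-13))/8)**2 = (28 - (-1 + 52)/8)**2 = (28 - 1/8*51)**2 = (28 - 51/8)**2 = (173/8)**2 = 29929/64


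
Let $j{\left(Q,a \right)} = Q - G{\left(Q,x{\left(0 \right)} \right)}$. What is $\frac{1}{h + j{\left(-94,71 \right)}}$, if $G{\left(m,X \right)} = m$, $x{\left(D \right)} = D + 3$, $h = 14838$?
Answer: $\frac{1}{14838} \approx 6.7395 \cdot 10^{-5}$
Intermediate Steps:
$x{\left(D \right)} = 3 + D$
$j{\left(Q,a \right)} = 0$ ($j{\left(Q,a \right)} = Q - Q = 0$)
$\frac{1}{h + j{\left(-94,71 \right)}} = \frac{1}{14838 + 0} = \frac{1}{14838}$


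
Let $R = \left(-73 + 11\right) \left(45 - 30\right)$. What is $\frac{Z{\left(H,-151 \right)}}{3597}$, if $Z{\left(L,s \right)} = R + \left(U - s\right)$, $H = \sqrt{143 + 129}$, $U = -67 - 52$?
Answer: $- \frac{898}{3597} \approx -0.24965$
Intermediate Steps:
$U = -119$ ($U = -67 - 52 = -119$)
$H = 4 \sqrt{17}$ ($H = \sqrt{272} = 4 \sqrt{17} \approx 16.492$)
$R = -930$ ($R = \left(-62\right) 15 = -930$)
$Z{\left(L,s \right)} = -1049 - s$ ($Z{\left(L,s \right)} = -930 - \left(119 + s\right) = -1049 - s$)
$\frac{Z{\left(H,-151 \right)}}{3597} = \frac{-1049 - -151}{3597} = \left(-1049 + 151\right) \frac{1}{3597} = \left(-898\right) \frac{1}{3597} = - \frac{898}{3597}$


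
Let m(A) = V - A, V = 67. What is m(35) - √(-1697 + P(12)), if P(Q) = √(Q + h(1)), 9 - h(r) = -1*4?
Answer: 32 - 6*I*√47 ≈ 32.0 - 41.134*I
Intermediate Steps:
h(r) = 13 (h(r) = 9 - (-1)*4 = 9 - 1*(-4) = 9 + 4 = 13)
P(Q) = √(13 + Q) (P(Q) = √(Q + 13) = √(13 + Q))
m(A) = 67 - A
m(35) - √(-1697 + P(12)) = (67 - 1*35) - √(-1697 + √(13 + 12)) = (67 - 35) - √(-1697 + √25) = 32 - √(-1697 + 5) = 32 - √(-1692) = 32 - 6*I*√47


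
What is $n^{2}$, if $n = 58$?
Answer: $3364$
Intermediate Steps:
$n^{2} = 58^{2} = 3364$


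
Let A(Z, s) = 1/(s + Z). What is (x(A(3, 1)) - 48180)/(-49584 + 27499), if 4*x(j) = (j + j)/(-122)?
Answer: 47023681/21554960 ≈ 2.1816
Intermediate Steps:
A(Z, s) = 1/(Z + s)
x(j) = -j/244 (x(j) = ((j + j)/(-122))/4 = ((2*j)*(-1/122))/4 = (-j/61)/4 = -j/244)
(x(A(3, 1)) - 48180)/(-49584 + 27499) = (-1/(244*(3 + 1)) - 48180)/(-49584 + 27499) = (-1/244/4 - 48180)/(-22085) = (-1/244*¼ - 48180)*(-1/22085) = (-1/976 - 48180)*(-1/22085) = -47023681/976*(-1/22085) = 47023681/21554960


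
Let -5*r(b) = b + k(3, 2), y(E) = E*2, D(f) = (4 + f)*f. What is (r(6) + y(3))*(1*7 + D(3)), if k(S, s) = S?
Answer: 588/5 ≈ 117.60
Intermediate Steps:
D(f) = f*(4 + f)
y(E) = 2*E
r(b) = -⅗ - b/5 (r(b) = -(b + 3)/5 = -(3 + b)/5 = -⅗ - b/5)
(r(6) + y(3))*(1*7 + D(3)) = ((-⅗ - ⅕*6) + 2*3)*(1*7 + 3*(4 + 3)) = ((-⅗ - 6/5) + 6)*(7 + 3*7) = (-9/5 + 6)*(7 + 21) = (21/5)*28 = 588/5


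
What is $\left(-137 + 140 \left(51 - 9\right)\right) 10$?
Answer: $57430$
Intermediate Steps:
$\left(-137 + 140 \left(51 - 9\right)\right) 10 = \left(-137 + 140 \cdot 42\right) 10 = \left(-137 + 5880\right) 10 = 5743 \cdot 10 = 57430$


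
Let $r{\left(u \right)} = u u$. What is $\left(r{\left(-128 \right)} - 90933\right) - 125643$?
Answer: $-200192$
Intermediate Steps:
$r{\left(u \right)} = u^{2}$
$\left(r{\left(-128 \right)} - 90933\right) - 125643 = \left(\left(-128\right)^{2} - 90933\right) - 125643 = \left(16384 - 90933\right) - 125643 = -74549 - 125643 = -200192$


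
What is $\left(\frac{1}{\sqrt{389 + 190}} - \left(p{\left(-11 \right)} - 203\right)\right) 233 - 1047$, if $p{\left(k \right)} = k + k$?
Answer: $51378 + \frac{233 \sqrt{579}}{579} \approx 51388.0$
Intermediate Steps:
$p{\left(k \right)} = 2 k$
$\left(\frac{1}{\sqrt{389 + 190}} - \left(p{\left(-11 \right)} - 203\right)\right) 233 - 1047 = \left(\frac{1}{\sqrt{389 + 190}} - \left(2 \left(-11\right) - 203\right)\right) 233 - 1047 = \left(\frac{1}{\sqrt{579}} - \left(-22 - 203\right)\right) 233 - 1047 = \left(\frac{\sqrt{579}}{579} - -225\right) 233 - 1047 = \left(\frac{\sqrt{579}}{579} + 225\right) 233 - 1047 = \left(225 + \frac{\sqrt{579}}{579}\right) 233 - 1047 = \left(52425 + \frac{233 \sqrt{579}}{579}\right) - 1047 = 51378 + \frac{233 \sqrt{579}}{579}$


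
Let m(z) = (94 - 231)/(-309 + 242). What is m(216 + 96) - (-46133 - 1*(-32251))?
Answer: 930231/67 ≈ 13884.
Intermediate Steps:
m(z) = 137/67 (m(z) = -137/(-67) = -137*(-1/67) = 137/67)
m(216 + 96) - (-46133 - 1*(-32251)) = 137/67 - (-46133 - 1*(-32251)) = 137/67 - (-46133 + 32251) = 137/67 - 1*(-13882) = 137/67 + 13882 = 930231/67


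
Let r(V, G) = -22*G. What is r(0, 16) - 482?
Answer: -834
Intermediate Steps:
r(0, 16) - 482 = -22*16 - 482 = -352 - 482 = -834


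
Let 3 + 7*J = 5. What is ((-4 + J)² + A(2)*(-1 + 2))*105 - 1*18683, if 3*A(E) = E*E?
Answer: -119661/7 ≈ -17094.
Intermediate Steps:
A(E) = E²/3 (A(E) = (E*E)/3 = E²/3)
J = 2/7 (J = -3/7 + (⅐)*5 = -3/7 + 5/7 = 2/7 ≈ 0.28571)
((-4 + J)² + A(2)*(-1 + 2))*105 - 1*18683 = ((-4 + 2/7)² + ((⅓)*2²)*(-1 + 2))*105 - 1*18683 = ((-26/7)² + ((⅓)*4)*1)*105 - 18683 = (676/49 + (4/3)*1)*105 - 18683 = (676/49 + 4/3)*105 - 18683 = (2224/147)*105 - 18683 = 11120/7 - 18683 = -119661/7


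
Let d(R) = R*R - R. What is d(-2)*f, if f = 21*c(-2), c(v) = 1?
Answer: 126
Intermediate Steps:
d(R) = R² - R
f = 21 (f = 21*1 = 21)
d(-2)*f = -2*(-1 - 2)*21 = -2*(-3)*21 = 6*21 = 126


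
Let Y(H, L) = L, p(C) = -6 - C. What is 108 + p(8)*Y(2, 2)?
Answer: 80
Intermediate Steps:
108 + p(8)*Y(2, 2) = 108 + (-6 - 1*8)*2 = 108 + (-6 - 8)*2 = 108 - 14*2 = 108 - 28 = 80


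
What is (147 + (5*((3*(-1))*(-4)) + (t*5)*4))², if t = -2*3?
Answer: 7569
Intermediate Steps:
t = -6
(147 + (5*((3*(-1))*(-4)) + (t*5)*4))² = (147 + (5*((3*(-1))*(-4)) - 6*5*4))² = (147 + (5*(-3*(-4)) - 30*4))² = (147 + (5*12 - 120))² = (147 + (60 - 120))² = (147 - 60)² = 87² = 7569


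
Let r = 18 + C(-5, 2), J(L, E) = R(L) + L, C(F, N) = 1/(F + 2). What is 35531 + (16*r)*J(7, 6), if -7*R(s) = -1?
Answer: 788551/21 ≈ 37550.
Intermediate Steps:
R(s) = ⅐ (R(s) = -⅐*(-1) = ⅐)
C(F, N) = 1/(2 + F)
J(L, E) = ⅐ + L
r = 53/3 (r = 18 + 1/(2 - 5) = 18 + 1/(-3) = 18 - ⅓ = 53/3 ≈ 17.667)
35531 + (16*r)*J(7, 6) = 35531 + (16*(53/3))*(⅐ + 7) = 35531 + (848/3)*(50/7) = 35531 + 42400/21 = 788551/21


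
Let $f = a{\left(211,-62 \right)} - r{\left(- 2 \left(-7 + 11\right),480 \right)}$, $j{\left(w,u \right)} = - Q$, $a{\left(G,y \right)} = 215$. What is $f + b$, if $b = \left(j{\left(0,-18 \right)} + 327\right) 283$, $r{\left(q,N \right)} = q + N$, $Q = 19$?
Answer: $86907$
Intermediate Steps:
$j{\left(w,u \right)} = -19$ ($j{\left(w,u \right)} = \left(-1\right) 19 = -19$)
$r{\left(q,N \right)} = N + q$
$f = -257$ ($f = 215 - \left(480 - 2 \left(-7 + 11\right)\right) = 215 - \left(480 - 8\right) = 215 - 472 = -257$)
$b = 87164$ ($b = \left(-19 + 327\right) 283 = 308 \cdot 283 = 87164$)
$f + b = -257 + 87164 = 86907$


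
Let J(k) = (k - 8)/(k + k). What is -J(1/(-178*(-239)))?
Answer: 340335/2 ≈ 1.7017e+5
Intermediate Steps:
J(k) = (-8 + k)/(2*k) (J(k) = (-8 + k)/((2*k)) = (-8 + k)*(1/(2*k)) = (-8 + k)/(2*k))
-J(1/(-178*(-239))) = -(-8 + 1/(-178*(-239)))/(2*(1/(-178*(-239)))) = -(-8 - 1/178*(-1/239))/(2*((-1/178*(-1/239)))) = -(-8 + 1/42542)/(2*1/42542) = -42542*(-340335)/(2*42542) = -1*(-340335/2) = 340335/2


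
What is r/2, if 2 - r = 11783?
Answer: -11781/2 ≈ -5890.5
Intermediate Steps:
r = -11781 (r = 2 - 1*11783 = 2 - 11783 = -11781)
r/2 = -11781/2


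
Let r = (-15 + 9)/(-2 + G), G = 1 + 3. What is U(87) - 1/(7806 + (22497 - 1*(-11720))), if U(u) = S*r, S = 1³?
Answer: -126070/42023 ≈ -3.0000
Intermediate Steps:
S = 1
G = 4
r = -3 (r = (-15 + 9)/(-2 + 4) = -6/2 = -6*½ = -3)
U(u) = -3 (U(u) = 1*(-3) = -3)
U(87) - 1/(7806 + (22497 - 1*(-11720))) = -3 - 1/(7806 + (22497 - 1*(-11720))) = -3 - 1/(7806 + (22497 + 11720)) = -3 - 1/(7806 + 34217) = -3 - 1/42023 = -126070/42023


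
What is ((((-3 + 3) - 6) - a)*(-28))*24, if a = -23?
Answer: -11424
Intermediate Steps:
((((-3 + 3) - 6) - a)*(-28))*24 = ((((-3 + 3) - 6) - 1*(-23))*(-28))*24 = (((0 - 6) + 23)*(-28))*24 = ((-6 + 23)*(-28))*24 = (17*(-28))*24 = -476*24 = -11424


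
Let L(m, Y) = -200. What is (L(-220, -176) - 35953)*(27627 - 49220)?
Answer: 780651729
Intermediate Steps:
(L(-220, -176) - 35953)*(27627 - 49220) = (-200 - 35953)*(27627 - 49220) = -36153*(-21593) = 780651729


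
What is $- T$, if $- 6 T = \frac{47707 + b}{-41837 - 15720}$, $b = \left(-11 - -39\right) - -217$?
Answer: $- \frac{7992}{57557} \approx -0.13885$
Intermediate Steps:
$b = 245$ ($b = \left(-11 + 39\right) + 217 = 28 + 217 = 245$)
$T = \frac{7992}{57557}$ ($T = - \frac{\left(47707 + 245\right) \frac{1}{-41837 - 15720}}{6} = - \frac{47952 \frac{1}{-57557}}{6} = - \frac{47952 \left(- \frac{1}{57557}\right)}{6} = \left(- \frac{1}{6}\right) \left(- \frac{47952}{57557}\right) = \frac{7992}{57557} \approx 0.13885$)
$- T = \left(-1\right) \frac{7992}{57557} = - \frac{7992}{57557}$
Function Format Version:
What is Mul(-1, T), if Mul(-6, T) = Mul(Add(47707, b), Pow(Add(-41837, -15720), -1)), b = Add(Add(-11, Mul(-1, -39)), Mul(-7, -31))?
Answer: Rational(-7992, 57557) ≈ -0.13885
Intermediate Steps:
b = 245 (b = Add(Add(-11, 39), 217) = Add(28, 217) = 245)
T = Rational(7992, 57557) (T = Mul(Rational(-1, 6), Mul(Add(47707, 245), Pow(Add(-41837, -15720), -1))) = Mul(Rational(-1, 6), Mul(47952, Pow(-57557, -1))) = Mul(Rational(-1, 6), Mul(47952, Rational(-1, 57557))) = Mul(Rational(-1, 6), Rational(-47952, 57557)) = Rational(7992, 57557) ≈ 0.13885)
Mul(-1, T) = Mul(-1, Rational(7992, 57557)) = Rational(-7992, 57557)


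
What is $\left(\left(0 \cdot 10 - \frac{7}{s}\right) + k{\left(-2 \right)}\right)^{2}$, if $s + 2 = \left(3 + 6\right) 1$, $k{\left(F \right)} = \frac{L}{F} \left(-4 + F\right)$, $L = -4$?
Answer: $169$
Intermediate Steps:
$k{\left(F \right)} = - \frac{4 \left(-4 + F\right)}{F}$ ($k{\left(F \right)} = - \frac{4}{F} \left(-4 + F\right) = - \frac{4 \left(-4 + F\right)}{F}$)
$s = 7$ ($s = -2 + \left(3 + 6\right) 1 = -2 + 9 \cdot 1 = -2 + 9 = 7$)
$\left(\left(0 \cdot 10 - \frac{7}{s}\right) + k{\left(-2 \right)}\right)^{2} = \left(\left(0 \cdot 10 - \frac{7}{7}\right) + \left(-4 + \frac{16}{-2}\right)\right)^{2} = \left(\left(0 - 1\right) + \left(-4 + 16 \left(- \frac{1}{2}\right)\right)\right)^{2} = \left(\left(0 - 1\right) - 12\right)^{2} = \left(-1 - 12\right)^{2} = \left(-13\right)^{2} = 169$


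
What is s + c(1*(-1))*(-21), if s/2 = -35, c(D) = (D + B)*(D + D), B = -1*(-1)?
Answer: -70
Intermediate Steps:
B = 1
c(D) = 2*D*(1 + D) (c(D) = (D + 1)*(D + D) = (1 + D)*(2*D) = 2*D*(1 + D))
s = -70 (s = 2*(-35) = -70)
s + c(1*(-1))*(-21) = -70 + (2*(1*(-1))*(1 + 1*(-1)))*(-21) = -70 + (2*(-1)*(1 - 1))*(-21) = -70 + (2*(-1)*0)*(-21) = -70 + 0*(-21) = -70 + 0 = -70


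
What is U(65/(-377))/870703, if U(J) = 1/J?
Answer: -29/4353515 ≈ -6.6613e-6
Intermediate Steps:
U(65/(-377))/870703 = 1/((65/(-377))*870703) = (1/870703)/(65*(-1/377)) = (1/870703)/(-5/29) = -29/5*1/870703 = -29/4353515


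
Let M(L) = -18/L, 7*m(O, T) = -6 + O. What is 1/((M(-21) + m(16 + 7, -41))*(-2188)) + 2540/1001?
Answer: 127815953/50374324 ≈ 2.5373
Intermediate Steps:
m(O, T) = -6/7 + O/7 (m(O, T) = (-6 + O)/7 = -6/7 + O/7)
1/((M(-21) + m(16 + 7, -41))*(-2188)) + 2540/1001 = 1/(-18/(-21) + (-6/7 + (16 + 7)/7)*(-2188)) + 2540/1001 = -1/2188/(-18*(-1/21) + (-6/7 + (1/7)*23)) + 2540*(1/1001) = -1/2188/(6/7 + (-6/7 + 23/7)) + 2540/1001 = -1/2188/(6/7 + 17/7) + 2540/1001 = -1/2188/(23/7) + 2540/1001 = (7/23)*(-1/2188) + 2540/1001 = -7/50324 + 2540/1001 = 127815953/50374324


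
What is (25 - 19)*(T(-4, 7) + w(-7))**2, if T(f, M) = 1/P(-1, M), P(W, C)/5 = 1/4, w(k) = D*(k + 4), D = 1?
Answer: 726/25 ≈ 29.040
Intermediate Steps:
w(k) = 4 + k (w(k) = 1*(k + 4) = 1*(4 + k) = 4 + k)
P(W, C) = 5/4
T(f, M) = 4/5 (T(f, M) = 1/(5/4) = 4/5)
(25 - 19)*(T(-4, 7) + w(-7))**2 = (25 - 19)*(4/5 + (4 - 7))**2 = 6*(4/5 - 3)**2 = 6*(-11/5)**2 = 6*(121/25) = 726/25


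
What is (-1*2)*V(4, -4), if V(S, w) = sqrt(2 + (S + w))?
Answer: -2*sqrt(2) ≈ -2.8284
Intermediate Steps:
V(S, w) = sqrt(2 + S + w)
(-1*2)*V(4, -4) = (-1*2)*sqrt(2 + 4 - 4) = -2*sqrt(2)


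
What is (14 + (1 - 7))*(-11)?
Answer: -88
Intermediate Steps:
(14 + (1 - 7))*(-11) = (14 - 6)*(-11) = 8*(-11) = -88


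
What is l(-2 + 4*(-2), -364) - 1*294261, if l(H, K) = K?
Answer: -294625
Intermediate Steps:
l(-2 + 4*(-2), -364) - 1*294261 = -364 - 1*294261 = -364 - 294261 = -294625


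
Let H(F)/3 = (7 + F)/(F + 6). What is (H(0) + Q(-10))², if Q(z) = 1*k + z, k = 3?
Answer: 49/4 ≈ 12.250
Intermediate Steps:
Q(z) = 3 + z (Q(z) = 1*3 + z = 3 + z)
H(F) = 3*(7 + F)/(6 + F) (H(F) = 3*((7 + F)/(F + 6)) = 3*((7 + F)/(6 + F)) = 3*(7 + F)/(6 + F))
(H(0) + Q(-10))² = (3*(7 + 0)/(6 + 0) + (3 - 10))² = (3*7/6 - 7)² = (3*(⅙)*7 - 7)² = (7/2 - 7)² = (-7/2)² = 49/4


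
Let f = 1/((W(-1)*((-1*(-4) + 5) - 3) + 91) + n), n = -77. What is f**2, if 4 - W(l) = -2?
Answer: 1/2500 ≈ 0.00040000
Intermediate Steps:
W(l) = 6 (W(l) = 4 - 1*(-2) = 4 + 2 = 6)
f = 1/50 (f = 1/((6*((-1*(-4) + 5) - 3) + 91) - 77) = 1/((6*((4 + 5) - 3) + 91) - 77) = 1/((6*(9 - 3) + 91) - 77) = 1/((6*6 + 91) - 77) = 1/((36 + 91) - 77) = 1/(127 - 77) = 1/50 ≈ 0.020000)
f**2 = (1/50)**2 = 1/2500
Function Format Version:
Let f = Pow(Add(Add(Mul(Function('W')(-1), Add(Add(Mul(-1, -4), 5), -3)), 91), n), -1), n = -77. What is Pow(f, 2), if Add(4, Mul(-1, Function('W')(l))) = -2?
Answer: Rational(1, 2500) ≈ 0.00040000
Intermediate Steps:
Function('W')(l) = 6 (Function('W')(l) = Add(4, Mul(-1, -2)) = Add(4, 2) = 6)
f = Rational(1, 50) (f = Pow(Add(Add(Mul(6, Add(Add(Mul(-1, -4), 5), -3)), 91), -77), -1) = Pow(Add(Add(Mul(6, Add(Add(4, 5), -3)), 91), -77), -1) = Pow(Add(Add(Mul(6, Add(9, -3)), 91), -77), -1) = Pow(Add(Add(Mul(6, 6), 91), -77), -1) = Pow(Add(Add(36, 91), -77), -1) = Pow(Add(127, -77), -1) = Pow(50, -1) = Rational(1, 50) ≈ 0.020000)
Pow(f, 2) = Pow(Rational(1, 50), 2) = Rational(1, 2500)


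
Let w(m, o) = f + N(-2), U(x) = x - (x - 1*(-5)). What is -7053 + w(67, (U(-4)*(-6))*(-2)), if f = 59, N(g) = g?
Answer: -6996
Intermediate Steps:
U(x) = -5 (U(x) = x - (x + 5) = x - (5 + x) = x + (-5 - x) = -5)
w(m, o) = 57 (w(m, o) = 59 - 2 = 57)
-7053 + w(67, (U(-4)*(-6))*(-2)) = -7053 + 57 = -6996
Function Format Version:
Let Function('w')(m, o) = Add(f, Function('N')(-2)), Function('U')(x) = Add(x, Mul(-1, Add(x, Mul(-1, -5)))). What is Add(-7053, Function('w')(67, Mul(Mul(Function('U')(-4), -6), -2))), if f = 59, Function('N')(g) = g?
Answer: -6996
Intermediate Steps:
Function('U')(x) = -5 (Function('U')(x) = Add(x, Mul(-1, Add(x, 5))) = Add(x, Mul(-1, Add(5, x))) = Add(x, Add(-5, Mul(-1, x))) = -5)
Function('w')(m, o) = 57 (Function('w')(m, o) = Add(59, -2) = 57)
Add(-7053, Function('w')(67, Mul(Mul(Function('U')(-4), -6), -2))) = Add(-7053, 57) = -6996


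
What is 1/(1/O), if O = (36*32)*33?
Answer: 38016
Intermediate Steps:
O = 38016 (O = 1152*33 = 38016)
1/(1/O) = 1/(1/38016) = 38016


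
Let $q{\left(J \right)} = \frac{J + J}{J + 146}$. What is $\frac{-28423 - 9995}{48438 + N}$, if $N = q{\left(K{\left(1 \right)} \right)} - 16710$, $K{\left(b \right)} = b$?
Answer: $- \frac{2823723}{2332009} \approx -1.2109$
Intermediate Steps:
$q{\left(J \right)} = \frac{2 J}{146 + J}$
$N = - \frac{2456368}{147}$ ($N = 2 \cdot 1 \frac{1}{146 + 1} - 16710 = 2 \cdot 1 \cdot \frac{1}{147} - 16710 = \frac{2}{147} - 16710 = - \frac{2456368}{147} \approx -16710.0$)
$\frac{-28423 - 9995}{48438 + N} = \frac{-28423 - 9995}{48438 - \frac{2456368}{147}} = - \frac{38418}{\frac{4664018}{147}} = \left(-38418\right) \frac{147}{4664018} = - \frac{2823723}{2332009}$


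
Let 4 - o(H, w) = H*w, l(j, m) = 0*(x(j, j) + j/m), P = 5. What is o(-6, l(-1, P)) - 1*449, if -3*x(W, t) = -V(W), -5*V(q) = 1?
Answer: -445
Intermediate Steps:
V(q) = -⅕ (V(q) = -⅕*1 = -⅕)
x(W, t) = -1/15 (x(W, t) = -(-1)*(-1)/(3*5) = -⅓*⅕ = -1/15)
l(j, m) = 0 (l(j, m) = 0*(-1/15 + j/m) = 0)
o(H, w) = 4 - H*w
o(-6, l(-1, P)) - 1*449 = (4 - 1*(-6)*0) - 1*449 = (4 + 0) - 449 = 4 - 449 = -445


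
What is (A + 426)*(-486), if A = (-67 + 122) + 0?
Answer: -233766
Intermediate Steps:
A = 55 (A = 55 + 0 = 55)
(A + 426)*(-486) = (55 + 426)*(-486) = 481*(-486) = -233766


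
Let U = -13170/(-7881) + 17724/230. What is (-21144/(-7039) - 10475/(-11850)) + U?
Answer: 83278184843149/1007969103030 ≈ 82.620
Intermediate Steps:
U = 23785324/302105 (U = -13170*(-1/7881) + 17724*(1/230) = 4390/2627 + 8862/115 = 23785324/302105 ≈ 78.732)
(-21144/(-7039) - 10475/(-11850)) + U = (-21144/(-7039) - 10475/(-11850)) + 23785324/302105 = (-21144*(-1/7039) - 10475*(-1/11850)) + 23785324/302105 = (21144/7039 + 419/474) + 23785324/302105 = 12971597/3336486 + 23785324/302105 = 83278184843149/1007969103030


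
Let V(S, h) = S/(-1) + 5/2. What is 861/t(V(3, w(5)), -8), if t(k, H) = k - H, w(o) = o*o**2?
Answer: 574/5 ≈ 114.80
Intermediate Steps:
w(o) = o**3
V(S, h) = 5/2 - S (V(S, h) = S*(-1) + 5*(1/2) = -S + 5/2 = 5/2 - S)
861/t(V(3, w(5)), -8) = 861/((5/2 - 1*3) - 1*(-8)) = 861/((5/2 - 3) + 8) = 861/(-1/2 + 8) = 861/(15/2) = 861*(2/15) = 574/5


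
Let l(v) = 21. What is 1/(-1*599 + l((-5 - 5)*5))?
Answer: -1/578 ≈ -0.0017301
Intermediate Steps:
1/(-1*599 + l((-5 - 5)*5)) = 1/(-1*599 + 21) = 1/(-599 + 21) = 1/(-578) = -1/578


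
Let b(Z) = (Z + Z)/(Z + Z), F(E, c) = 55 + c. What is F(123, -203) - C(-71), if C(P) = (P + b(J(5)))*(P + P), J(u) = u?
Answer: -10088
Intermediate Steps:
b(Z) = 1 (b(Z) = (2*Z)/((2*Z)) = (2*Z)*(1/(2*Z)) = 1)
C(P) = 2*P*(1 + P) (C(P) = (P + 1)*(P + P) = (1 + P)*(2*P) = 2*P*(1 + P))
F(123, -203) - C(-71) = (55 - 203) - 2*(-71)*(1 - 71) = -148 - 2*(-71)*(-70) = -148 - 1*9940 = -148 - 9940 = -10088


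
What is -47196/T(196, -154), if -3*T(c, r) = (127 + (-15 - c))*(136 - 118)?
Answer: -1311/14 ≈ -93.643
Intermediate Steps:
T(c, r) = -672 + 6*c (T(c, r) = -(127 + (-15 - c))*(136 - 118)/3 = -(112 - c)*18/3 = -(2016 - 18*c)/3 = -672 + 6*c)
-47196/T(196, -154) = -47196/(-672 + 6*196) = -47196/(-672 + 1176) = -47196/504 = -47196*1/504 = -1311/14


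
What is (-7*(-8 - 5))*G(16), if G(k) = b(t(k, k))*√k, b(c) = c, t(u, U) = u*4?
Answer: 23296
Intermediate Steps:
t(u, U) = 4*u
G(k) = 4*k^(3/2) (G(k) = (4*k)*√k = 4*k^(3/2))
(-7*(-8 - 5))*G(16) = (-7*(-8 - 5))*(4*16^(3/2)) = (-7*(-13))*(4*64) = 91*256 = 23296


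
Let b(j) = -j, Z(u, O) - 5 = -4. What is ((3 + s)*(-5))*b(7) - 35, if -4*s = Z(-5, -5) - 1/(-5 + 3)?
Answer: 455/8 ≈ 56.875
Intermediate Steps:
Z(u, O) = 1 (Z(u, O) = 5 - 4 = 1)
s = -3/8 (s = -(1 - 1/(-5 + 3))/4 = -(1 - 1/(-2))/4 = -(1 - 1*(-1/2))/4 = -(1 + 1/2)/4 = -1/4*3/2 = -3/8 ≈ -0.37500)
((3 + s)*(-5))*b(7) - 35 = ((3 - 3/8)*(-5))*(-1*7) - 35 = ((21/8)*(-5))*(-7) - 35 = -105/8*(-7) - 35 = 735/8 - 35 = 455/8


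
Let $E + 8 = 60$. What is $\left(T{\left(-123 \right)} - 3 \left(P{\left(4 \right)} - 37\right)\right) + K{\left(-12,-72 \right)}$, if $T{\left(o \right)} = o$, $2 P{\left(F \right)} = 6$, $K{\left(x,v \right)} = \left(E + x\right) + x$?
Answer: $7$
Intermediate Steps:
$E = 52$ ($E = -8 + 60 = 52$)
$K{\left(x,v \right)} = 52 + 2 x$ ($K{\left(x,v \right)} = \left(52 + x\right) + x = 52 + 2 x$)
$P{\left(F \right)} = 3$ ($P{\left(F \right)} = \frac{1}{2} \cdot 6 = 3$)
$\left(T{\left(-123 \right)} - 3 \left(P{\left(4 \right)} - 37\right)\right) + K{\left(-12,-72 \right)} = \left(-123 - 3 \left(3 - 37\right)\right) + \left(52 + 2 \left(-12\right)\right) = \left(-123 - -102\right) + \left(52 - 24\right) = \left(-123 + 102\right) + 28 = -21 + 28 = 7$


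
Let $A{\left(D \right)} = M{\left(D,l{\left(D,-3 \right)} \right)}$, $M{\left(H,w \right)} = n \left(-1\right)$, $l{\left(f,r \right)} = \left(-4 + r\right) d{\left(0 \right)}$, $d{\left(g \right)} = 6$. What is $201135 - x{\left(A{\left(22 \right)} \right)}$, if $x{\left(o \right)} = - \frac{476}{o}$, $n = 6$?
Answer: $\frac{603167}{3} \approx 2.0106 \cdot 10^{5}$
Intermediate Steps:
$l{\left(f,r \right)} = -24 + 6 r$ ($l{\left(f,r \right)} = \left(-4 + r\right) 6 = -24 + 6 r$)
$M{\left(H,w \right)} = -6$ ($M{\left(H,w \right)} = 6 \left(-1\right) = -6$)
$A{\left(D \right)} = -6$
$201135 - x{\left(A{\left(22 \right)} \right)} = 201135 - - \frac{476}{-6} = 201135 - \left(-476\right) \left(- \frac{1}{6}\right) = 201135 - \frac{238}{3} = \frac{603167}{3}$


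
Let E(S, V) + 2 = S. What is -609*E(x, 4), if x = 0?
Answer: 1218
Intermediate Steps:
E(S, V) = -2 + S
-609*E(x, 4) = -609*(-2 + 0) = -609*(-2) = 1218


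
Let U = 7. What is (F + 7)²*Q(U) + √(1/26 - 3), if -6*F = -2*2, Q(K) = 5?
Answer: 2645/9 + I*√2002/26 ≈ 293.89 + 1.7209*I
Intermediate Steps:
F = ⅔ (F = -(-1)*2/3 = -⅙*(-4) = ⅔ ≈ 0.66667)
(F + 7)²*Q(U) + √(1/26 - 3) = (⅔ + 7)²*5 + √(1/26 - 3) = (23/3)²*5 + √(1/26 - 3) = (529/9)*5 + √(-77/26) = 2645/9 + I*√2002/26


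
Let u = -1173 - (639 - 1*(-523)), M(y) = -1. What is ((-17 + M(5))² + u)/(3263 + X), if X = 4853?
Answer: -2011/8116 ≈ -0.24778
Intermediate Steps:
u = -2335 (u = -1173 - (639 + 523) = -1173 - 1*1162 = -1173 - 1162 = -2335)
((-17 + M(5))² + u)/(3263 + X) = ((-17 - 1)² - 2335)/(3263 + 4853) = ((-18)² - 2335)/8116 = (324 - 2335)*(1/8116) = -2011*1/8116 = -2011/8116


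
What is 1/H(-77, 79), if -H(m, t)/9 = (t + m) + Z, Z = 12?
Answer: -1/126 ≈ -0.0079365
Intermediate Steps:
H(m, t) = -108 - 9*m - 9*t (H(m, t) = -9*((t + m) + 12) = -9*((m + t) + 12) = -9*(12 + m + t) = -108 - 9*m - 9*t)
1/H(-77, 79) = 1/(-108 - 9*(-77) - 9*79) = 1/(-108 + 693 - 711) = 1/(-126) = -1/126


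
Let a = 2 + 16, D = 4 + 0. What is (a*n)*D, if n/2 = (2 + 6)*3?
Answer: 3456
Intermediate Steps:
D = 4
n = 48 (n = 2*((2 + 6)*3) = 2*(8*3) = 2*24 = 48)
a = 18
(a*n)*D = (18*48)*4 = 864*4 = 3456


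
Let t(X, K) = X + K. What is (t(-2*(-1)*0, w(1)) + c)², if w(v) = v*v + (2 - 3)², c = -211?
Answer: 43681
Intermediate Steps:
w(v) = 1 + v² (w(v) = v² + (-1)² = v² + 1 = 1 + v²)
t(X, K) = K + X
(t(-2*(-1)*0, w(1)) + c)² = (((1 + 1²) - 2*(-1)*0) - 211)² = (((1 + 1) + 2*0) - 211)² = ((2 + 0) - 211)² = (2 - 211)² = (-209)² = 43681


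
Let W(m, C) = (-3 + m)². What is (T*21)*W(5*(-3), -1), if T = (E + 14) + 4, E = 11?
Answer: 197316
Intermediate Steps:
T = 29 (T = (11 + 14) + 4 = 25 + 4 = 29)
(T*21)*W(5*(-3), -1) = (29*21)*(-3 + 5*(-3))² = 609*(-3 - 15)² = 609*(-18)² = 609*324 = 197316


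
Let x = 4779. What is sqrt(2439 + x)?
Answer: 3*sqrt(802) ≈ 84.959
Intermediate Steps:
sqrt(2439 + x) = sqrt(2439 + 4779) = sqrt(7218) = 3*sqrt(802)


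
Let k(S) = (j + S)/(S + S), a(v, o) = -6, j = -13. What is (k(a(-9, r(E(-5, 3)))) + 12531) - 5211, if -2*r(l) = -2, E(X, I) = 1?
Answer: 87859/12 ≈ 7321.6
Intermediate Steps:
r(l) = 1 (r(l) = -1/2*(-2) = 1)
k(S) = (-13 + S)/(2*S) (k(S) = (-13 + S)/(S + S) = (-13 + S)/((2*S)) = (-13 + S)*(1/(2*S)) = (-13 + S)/(2*S))
(k(a(-9, r(E(-5, 3)))) + 12531) - 5211 = ((1/2)*(-13 - 6)/(-6) + 12531) - 5211 = ((1/2)*(-1/6)*(-19) + 12531) - 5211 = (19/12 + 12531) - 5211 = 150391/12 - 5211 = 87859/12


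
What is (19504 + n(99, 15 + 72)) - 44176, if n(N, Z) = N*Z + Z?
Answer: -15972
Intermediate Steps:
n(N, Z) = Z + N*Z
(19504 + n(99, 15 + 72)) - 44176 = (19504 + (15 + 72)*(1 + 99)) - 44176 = (19504 + 87*100) - 44176 = (19504 + 8700) - 44176 = 28204 - 44176 = -15972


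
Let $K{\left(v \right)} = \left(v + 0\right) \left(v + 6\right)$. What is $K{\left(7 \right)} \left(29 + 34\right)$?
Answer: $5733$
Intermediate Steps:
$K{\left(v \right)} = v \left(6 + v\right)$
$K{\left(7 \right)} \left(29 + 34\right) = 7 \left(6 + 7\right) \left(29 + 34\right) = 7 \cdot 13 \cdot 63 = 91 \cdot 63 = 5733$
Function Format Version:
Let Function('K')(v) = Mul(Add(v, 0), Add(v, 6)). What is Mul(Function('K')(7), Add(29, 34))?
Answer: 5733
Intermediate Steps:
Function('K')(v) = Mul(v, Add(6, v))
Mul(Function('K')(7), Add(29, 34)) = Mul(Mul(7, Add(6, 7)), Add(29, 34)) = Mul(Mul(7, 13), 63) = Mul(91, 63) = 5733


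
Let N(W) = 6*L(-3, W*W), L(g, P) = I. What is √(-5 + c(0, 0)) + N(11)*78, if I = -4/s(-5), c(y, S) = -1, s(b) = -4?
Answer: 468 + I*√6 ≈ 468.0 + 2.4495*I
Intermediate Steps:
I = 1 (I = -4/(-4) = -4*(-¼) = 1)
L(g, P) = 1
N(W) = 6 (N(W) = 6*1 = 6)
√(-5 + c(0, 0)) + N(11)*78 = √(-5 - 1) + 6*78 = √(-6) + 468 = I*√6 + 468 = 468 + I*√6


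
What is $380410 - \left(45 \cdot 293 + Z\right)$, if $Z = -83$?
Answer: $367308$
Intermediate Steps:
$380410 - \left(45 \cdot 293 + Z\right) = 380410 - \left(45 \cdot 293 - 83\right) = 380410 - \left(13185 - 83\right) = 380410 - 13102 = 367308$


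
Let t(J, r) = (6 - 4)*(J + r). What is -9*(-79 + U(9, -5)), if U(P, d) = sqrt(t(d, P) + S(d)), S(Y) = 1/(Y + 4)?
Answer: 711 - 9*sqrt(7) ≈ 687.19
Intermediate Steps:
t(J, r) = 2*J + 2*r (t(J, r) = 2*(J + r) = 2*J + 2*r)
S(Y) = 1/(4 + Y)
U(P, d) = sqrt(1/(4 + d) + 2*P + 2*d) (U(P, d) = sqrt((2*d + 2*P) + 1/(4 + d)) = sqrt((2*P + 2*d) + 1/(4 + d)) = sqrt(1/(4 + d) + 2*P + 2*d))
-9*(-79 + U(9, -5)) = -9*(-79 + sqrt((1 + 2*(4 - 5)*(9 - 5))/(4 - 5))) = -9*(-79 + sqrt((1 + 2*(-1)*4)/(-1))) = -9*(-79 + sqrt(-(1 - 8))) = -9*(-79 + sqrt(-1*(-7))) = -9*(-79 + sqrt(7)) = 711 - 9*sqrt(7)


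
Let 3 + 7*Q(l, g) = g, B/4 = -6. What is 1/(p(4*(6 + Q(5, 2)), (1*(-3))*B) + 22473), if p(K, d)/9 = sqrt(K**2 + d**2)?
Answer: 122353/2747110761 - 28*sqrt(17557)/2747110761 ≈ 4.3188e-5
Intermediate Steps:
B = -24 (B = 4*(-6) = -24)
Q(l, g) = -3/7 + g/7
p(K, d) = 9*sqrt(K**2 + d**2)
1/(p(4*(6 + Q(5, 2)), (1*(-3))*B) + 22473) = 1/(9*sqrt((4*(6 + (-3/7 + (1/7)*2)))**2 + ((1*(-3))*(-24))**2) + 22473) = 1/(9*sqrt((4*(6 + (-3/7 + 2/7)))**2 + (-3*(-24))**2) + 22473) = 1/(9*sqrt((4*(6 - 1/7))**2 + 72**2) + 22473) = 1/(9*sqrt((4*(41/7))**2 + 5184) + 22473) = 1/(9*sqrt((164/7)**2 + 5184) + 22473) = 1/(9*sqrt(26896/49 + 5184) + 22473) = 1/(9*sqrt(280912/49) + 22473) = 1/(9*(4*sqrt(17557)/7) + 22473) = 1/(36*sqrt(17557)/7 + 22473) = 1/(22473 + 36*sqrt(17557)/7)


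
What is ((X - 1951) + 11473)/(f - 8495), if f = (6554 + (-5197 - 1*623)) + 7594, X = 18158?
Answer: -27680/167 ≈ -165.75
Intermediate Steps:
f = 8328 (f = (6554 + (-5197 - 623)) + 7594 = (6554 - 5820) + 7594 = 734 + 7594 = 8328)
((X - 1951) + 11473)/(f - 8495) = ((18158 - 1951) + 11473)/(8328 - 8495) = (16207 + 11473)/(-167) = 27680*(-1/167) = -27680/167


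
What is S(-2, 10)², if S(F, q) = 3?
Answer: 9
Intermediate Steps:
S(-2, 10)² = 3² = 9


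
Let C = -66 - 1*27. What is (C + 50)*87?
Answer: -3741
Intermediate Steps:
C = -93 (C = -66 - 27 = -93)
(C + 50)*87 = (-93 + 50)*87 = -43*87 = -3741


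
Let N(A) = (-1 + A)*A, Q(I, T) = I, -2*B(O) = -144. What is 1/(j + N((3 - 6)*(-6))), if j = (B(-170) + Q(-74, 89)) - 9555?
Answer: -1/9251 ≈ -0.00010810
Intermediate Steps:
B(O) = 72 (B(O) = -1/2*(-144) = 72)
N(A) = A*(-1 + A)
j = -9557 (j = (72 - 74) - 9555 = -2 - 9555 = -9557)
1/(j + N((3 - 6)*(-6))) = 1/(-9557 + ((3 - 6)*(-6))*(-1 + (3 - 6)*(-6))) = 1/(-9557 + (-3*(-6))*(-1 - 3*(-6))) = 1/(-9557 + 18*(-1 + 18)) = 1/(-9557 + 18*17) = 1/(-9557 + 306) = 1/(-9251) = -1/9251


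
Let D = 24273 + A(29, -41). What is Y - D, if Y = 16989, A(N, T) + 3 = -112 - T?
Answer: -7210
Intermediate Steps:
A(N, T) = -115 - T (A(N, T) = -3 + (-112 - T) = -115 - T)
D = 24199 (D = 24273 + (-115 - 1*(-41)) = 24273 + (-115 + 41) = 24273 - 74 = 24199)
Y - D = 16989 - 1*24199 = 16989 - 24199 = -7210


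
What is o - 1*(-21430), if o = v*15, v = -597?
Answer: 12475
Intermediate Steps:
o = -8955 (o = -597*15 = -8955)
o - 1*(-21430) = -8955 - 1*(-21430) = -8955 + 21430 = 12475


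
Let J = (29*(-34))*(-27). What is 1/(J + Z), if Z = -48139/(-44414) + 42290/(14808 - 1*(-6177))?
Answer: 186405558/4963066458071 ≈ 3.7559e-5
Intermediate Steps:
J = 26622 (J = -986*(-27) = 26622)
Z = 577692995/186405558 (Z = -48139*(-1/44414) + 42290/(14808 + 6177) = 48139/44414 + 42290/20985 = 48139/44414 + 42290*(1/20985) = 48139/44414 + 8458/4197 = 577692995/186405558 ≈ 3.0991)
1/(J + Z) = 1/(26622 + 577692995/186405558) = 1/(4963066458071/186405558) = 186405558/4963066458071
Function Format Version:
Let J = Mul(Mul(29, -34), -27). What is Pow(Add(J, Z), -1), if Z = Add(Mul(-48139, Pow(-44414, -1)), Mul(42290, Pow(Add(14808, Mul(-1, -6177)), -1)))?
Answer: Rational(186405558, 4963066458071) ≈ 3.7559e-5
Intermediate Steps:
J = 26622 (J = Mul(-986, -27) = 26622)
Z = Rational(577692995, 186405558) (Z = Add(Mul(-48139, Rational(-1, 44414)), Mul(42290, Pow(Add(14808, 6177), -1))) = Add(Rational(48139, 44414), Mul(42290, Pow(20985, -1))) = Add(Rational(48139, 44414), Mul(42290, Rational(1, 20985))) = Add(Rational(48139, 44414), Rational(8458, 4197)) = Rational(577692995, 186405558) ≈ 3.0991)
Pow(Add(J, Z), -1) = Pow(Add(26622, Rational(577692995, 186405558)), -1) = Pow(Rational(4963066458071, 186405558), -1) = Rational(186405558, 4963066458071)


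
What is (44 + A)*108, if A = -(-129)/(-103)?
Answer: 475524/103 ≈ 4616.7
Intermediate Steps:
A = -129/103 (A = -(-129)*(-1)/103 = -1*129/103 = -129/103 ≈ -1.2524)
(44 + A)*108 = (44 - 129/103)*108 = (4403/103)*108 = 475524/103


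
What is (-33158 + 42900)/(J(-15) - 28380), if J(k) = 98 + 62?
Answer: -4871/14110 ≈ -0.34522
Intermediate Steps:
J(k) = 160
(-33158 + 42900)/(J(-15) - 28380) = (-33158 + 42900)/(160 - 28380) = 9742/(-28220) = 9742*(-1/28220) = -4871/14110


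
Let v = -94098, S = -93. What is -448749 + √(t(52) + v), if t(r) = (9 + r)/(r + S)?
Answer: -448749 + I*√158181239/41 ≈ -4.4875e+5 + 306.76*I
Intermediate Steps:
t(r) = (9 + r)/(-93 + r) (t(r) = (9 + r)/(r - 93) = (9 + r)/(-93 + r))
-448749 + √(t(52) + v) = -448749 + √((9 + 52)/(-93 + 52) - 94098) = -448749 + √(61/(-41) - 94098) = -448749 + √(-1/41*61 - 94098) = -448749 + √(-61/41 - 94098) = -448749 + √(-3858079/41) = -448749 + I*√158181239/41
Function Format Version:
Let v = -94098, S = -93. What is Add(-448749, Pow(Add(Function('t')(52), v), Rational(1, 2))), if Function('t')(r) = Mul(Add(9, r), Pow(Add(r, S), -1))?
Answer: Add(-448749, Mul(Rational(1, 41), I, Pow(158181239, Rational(1, 2)))) ≈ Add(-4.4875e+5, Mul(306.76, I))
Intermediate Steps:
Function('t')(r) = Mul(Pow(Add(-93, r), -1), Add(9, r)) (Function('t')(r) = Mul(Add(9, r), Pow(Add(r, -93), -1)) = Mul(Add(9, r), Pow(Add(-93, r), -1)) = Mul(Pow(Add(-93, r), -1), Add(9, r)))
Add(-448749, Pow(Add(Function('t')(52), v), Rational(1, 2))) = Add(-448749, Pow(Add(Mul(Pow(Add(-93, 52), -1), Add(9, 52)), -94098), Rational(1, 2))) = Add(-448749, Pow(Add(Mul(Pow(-41, -1), 61), -94098), Rational(1, 2))) = Add(-448749, Pow(Add(Mul(Rational(-1, 41), 61), -94098), Rational(1, 2))) = Add(-448749, Pow(Add(Rational(-61, 41), -94098), Rational(1, 2))) = Add(-448749, Pow(Rational(-3858079, 41), Rational(1, 2))) = Add(-448749, Mul(Rational(1, 41), I, Pow(158181239, Rational(1, 2))))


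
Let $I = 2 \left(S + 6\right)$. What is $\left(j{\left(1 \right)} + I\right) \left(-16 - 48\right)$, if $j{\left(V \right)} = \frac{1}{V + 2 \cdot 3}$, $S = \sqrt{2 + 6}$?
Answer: $- \frac{5440}{7} - 256 \sqrt{2} \approx -1139.2$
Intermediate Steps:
$S = 2 \sqrt{2}$ ($S = \sqrt{8} = 2 \sqrt{2} \approx 2.8284$)
$I = 12 + 4 \sqrt{2}$ ($I = 2 \left(2 \sqrt{2} + 6\right) = 2 \left(6 + 2 \sqrt{2}\right) = 12 + 4 \sqrt{2} \approx 17.657$)
$j{\left(V \right)} = \frac{1}{6 + V}$ ($j{\left(V \right)} = \frac{1}{V + 6} = \frac{1}{6 + V}$)
$\left(j{\left(1 \right)} + I\right) \left(-16 - 48\right) = \left(\frac{1}{6 + 1} + \left(12 + 4 \sqrt{2}\right)\right) \left(-16 - 48\right) = \left(\frac{1}{7} + \left(12 + 4 \sqrt{2}\right)\right) \left(-64\right) = \left(\frac{85}{7} + 4 \sqrt{2}\right) \left(-64\right) = - \frac{5440}{7} - 256 \sqrt{2}$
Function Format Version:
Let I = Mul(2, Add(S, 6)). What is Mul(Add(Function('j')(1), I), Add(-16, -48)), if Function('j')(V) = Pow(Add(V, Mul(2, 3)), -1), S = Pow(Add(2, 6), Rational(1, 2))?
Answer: Add(Rational(-5440, 7), Mul(-256, Pow(2, Rational(1, 2)))) ≈ -1139.2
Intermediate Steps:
S = Mul(2, Pow(2, Rational(1, 2))) (S = Pow(8, Rational(1, 2)) = Mul(2, Pow(2, Rational(1, 2))) ≈ 2.8284)
I = Add(12, Mul(4, Pow(2, Rational(1, 2)))) (I = Mul(2, Add(Mul(2, Pow(2, Rational(1, 2))), 6)) = Mul(2, Add(6, Mul(2, Pow(2, Rational(1, 2))))) = Add(12, Mul(4, Pow(2, Rational(1, 2)))) ≈ 17.657)
Function('j')(V) = Pow(Add(6, V), -1) (Function('j')(V) = Pow(Add(V, 6), -1) = Pow(Add(6, V), -1))
Mul(Add(Function('j')(1), I), Add(-16, -48)) = Mul(Add(Pow(Add(6, 1), -1), Add(12, Mul(4, Pow(2, Rational(1, 2))))), Add(-16, -48)) = Mul(Add(Pow(7, -1), Add(12, Mul(4, Pow(2, Rational(1, 2))))), -64) = Mul(Add(Rational(1, 7), Add(12, Mul(4, Pow(2, Rational(1, 2))))), -64) = Mul(Add(Rational(85, 7), Mul(4, Pow(2, Rational(1, 2)))), -64) = Add(Rational(-5440, 7), Mul(-256, Pow(2, Rational(1, 2))))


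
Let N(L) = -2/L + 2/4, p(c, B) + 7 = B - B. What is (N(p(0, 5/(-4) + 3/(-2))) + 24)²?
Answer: 120409/196 ≈ 614.33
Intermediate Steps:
p(c, B) = -7 (p(c, B) = -7 + (B - B) = -7 + 0 = -7)
N(L) = ½ - 2/L (N(L) = -2/L + 2*(¼) = -2/L + ½ = ½ - 2/L)
(N(p(0, 5/(-4) + 3/(-2))) + 24)² = ((½)*(-4 - 7)/(-7) + 24)² = ((½)*(-⅐)*(-11) + 24)² = (11/14 + 24)² = (347/14)² = 120409/196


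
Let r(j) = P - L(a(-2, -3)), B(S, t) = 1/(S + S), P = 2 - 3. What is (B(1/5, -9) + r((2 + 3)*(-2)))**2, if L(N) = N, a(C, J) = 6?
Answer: 81/4 ≈ 20.250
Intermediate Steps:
P = -1
B(S, t) = 1/(2*S)
r(j) = -7 (r(j) = -1 - 1*6 = -1 - 6 = -7)
(B(1/5, -9) + r((2 + 3)*(-2)))**2 = (1/(2*(1/5)) - 7)**2 = ((1/2)*5 - 7)**2 = (5/2 - 7)**2 = (-9/2)**2 = 81/4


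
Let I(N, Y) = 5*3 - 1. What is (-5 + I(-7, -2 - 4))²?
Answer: 81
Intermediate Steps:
I(N, Y) = 14 (I(N, Y) = 15 - 1 = 14)
(-5 + I(-7, -2 - 4))² = (-5 + 14)² = 9² = 81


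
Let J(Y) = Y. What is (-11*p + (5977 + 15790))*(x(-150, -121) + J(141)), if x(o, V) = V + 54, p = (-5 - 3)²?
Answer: 1558662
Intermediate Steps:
p = 64 (p = (-8)² = 64)
x(o, V) = 54 + V
(-11*p + (5977 + 15790))*(x(-150, -121) + J(141)) = (-11*64 + (5977 + 15790))*((54 - 121) + 141) = (-704 + 21767)*(-67 + 141) = 21063*74 = 1558662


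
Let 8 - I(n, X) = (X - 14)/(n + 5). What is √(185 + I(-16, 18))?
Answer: √23397/11 ≈ 13.906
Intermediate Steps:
I(n, X) = 8 - (-14 + X)/(5 + n) (I(n, X) = 8 - (X - 14)/(n + 5) = 8 - (-14 + X)/(5 + n))
√(185 + I(-16, 18)) = √(185 + (54 - 1*18 + 8*(-16))/(5 - 16)) = √(185 + (54 - 18 - 128)/(-11)) = √(185 - 1/11*(-92)) = √(185 + 92/11) = √(2127/11) = √23397/11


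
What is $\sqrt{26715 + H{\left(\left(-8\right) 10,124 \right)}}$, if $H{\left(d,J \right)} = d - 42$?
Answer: $\sqrt{26593} \approx 163.07$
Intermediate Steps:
$H{\left(d,J \right)} = -42 + d$ ($H{\left(d,J \right)} = d - 42 = -42 + d$)
$\sqrt{26715 + H{\left(\left(-8\right) 10,124 \right)}} = \sqrt{26715 - 122} = \sqrt{26593}$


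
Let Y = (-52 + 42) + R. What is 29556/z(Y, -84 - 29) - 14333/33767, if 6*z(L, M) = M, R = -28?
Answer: -5989724341/3815671 ≈ -1569.8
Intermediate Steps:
Y = -38 (Y = (-52 + 42) - 28 = -10 - 28 = -38)
z(L, M) = M/6
29556/z(Y, -84 - 29) - 14333/33767 = 29556/(((-84 - 29)/6)) - 14333/33767 = 29556/(((⅙)*(-113))) - 14333*1/33767 = 29556/(-113/6) - 14333/33767 = 29556*(-6/113) - 14333/33767 = -177336/113 - 14333/33767 = -5989724341/3815671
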